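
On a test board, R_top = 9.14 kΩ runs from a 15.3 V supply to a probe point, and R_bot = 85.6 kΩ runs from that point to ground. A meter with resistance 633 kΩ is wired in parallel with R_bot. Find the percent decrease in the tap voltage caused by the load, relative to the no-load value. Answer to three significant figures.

1.29 %

The divider's output (Thévenin) resistance is R_top‖R_bot = 8.258 kΩ.
Fractional drop under load = R_th/(R_th + R_L) = 8.258 / (8.258 + 633) = 0.01288.
So the output falls by 1.29 %.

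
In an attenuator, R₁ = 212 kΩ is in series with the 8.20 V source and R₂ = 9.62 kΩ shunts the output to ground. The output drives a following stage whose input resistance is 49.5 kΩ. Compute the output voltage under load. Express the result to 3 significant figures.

The load sits in parallel with R₂: R₂‖R_L = (9.62 × 49.5) / (9.62 + 49.5) = 8.055 kΩ.
V_out = 8.20 × 8.055 / (212 + 8.055) = 8.20 × 8.055/220.1 = 0.300 V.

V_out ≈ 0.300 V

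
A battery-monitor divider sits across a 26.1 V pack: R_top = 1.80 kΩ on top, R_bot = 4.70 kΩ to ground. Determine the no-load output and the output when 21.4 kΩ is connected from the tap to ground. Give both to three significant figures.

Open-circuit: V = 26.1 × 4.70/(1.80 + 4.70) = 18.9 V.
With the load, R_bot becomes R_bot‖R_L = 3.854 kΩ, so V = 26.1 × 3.854/5.654 = 17.8 V.

Unloaded: 18.9 V; loaded: 17.8 V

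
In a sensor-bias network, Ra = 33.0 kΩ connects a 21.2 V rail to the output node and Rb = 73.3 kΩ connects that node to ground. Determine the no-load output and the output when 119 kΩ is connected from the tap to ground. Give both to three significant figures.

Open-circuit: V = 21.2 × 73.3/(33.0 + 73.3) = 14.6 V.
With the load, Rb becomes Rb‖R_L = 45.36 kΩ, so V = 21.2 × 45.36/78.36 = 12.3 V.

Unloaded: 14.6 V; loaded: 12.3 V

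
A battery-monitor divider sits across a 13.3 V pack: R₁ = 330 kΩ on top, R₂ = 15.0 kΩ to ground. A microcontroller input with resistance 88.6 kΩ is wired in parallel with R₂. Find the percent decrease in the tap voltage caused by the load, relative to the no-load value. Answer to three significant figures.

The divider's output (Thévenin) resistance is R₁‖R₂ = 14.35 kΩ.
Fractional drop under load = R_th/(R_th + R_L) = 14.35 / (14.35 + 88.6) = 0.1394.
So the output falls by 13.9 %.

13.9 %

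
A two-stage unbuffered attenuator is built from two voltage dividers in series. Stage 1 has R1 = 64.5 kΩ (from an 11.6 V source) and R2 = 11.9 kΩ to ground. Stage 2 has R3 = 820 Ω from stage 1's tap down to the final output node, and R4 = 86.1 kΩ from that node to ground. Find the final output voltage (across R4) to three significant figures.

V_out ≈ 1.60 V

Stage 2 presents R3+R4 = 86920 Ω as a load on stage 1's tap.
Stage 1's lower leg becomes R2‖(R3+R4) = 10470 Ω, so V_mid = 11.6 × 10470/74970 = 1.620 V.
Stage 2 is itself unloaded: V_out = V_mid × R4/(R3+R4) = 1.620 × 86100/86920 = 1.60 V.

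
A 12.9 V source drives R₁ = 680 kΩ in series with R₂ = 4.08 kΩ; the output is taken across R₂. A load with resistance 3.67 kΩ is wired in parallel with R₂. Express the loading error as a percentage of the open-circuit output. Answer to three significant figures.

Unloaded V = 12.9 × 4.08/684.1 = 0.07694 V.
Loaded: R₂‖R_L = 1.932 kΩ, giving V = 12.9 × 1.932/681.9 = 0.03655 V.
Drop = (0.07694 − 0.03655) / 0.07694 = 52.5 %.

52.5 %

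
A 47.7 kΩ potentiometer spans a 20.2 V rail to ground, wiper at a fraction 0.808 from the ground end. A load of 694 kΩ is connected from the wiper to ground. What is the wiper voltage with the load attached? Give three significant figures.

The wiper splits the pot into (1−α)R = 9.158 kΩ above and αR = 38.54 kΩ below.
Lower section ‖ load = 36.51 kΩ.
V_wiper = 20.2 × 36.51/(9.158 + 36.51) = 16.1 V.

V ≈ 16.1 V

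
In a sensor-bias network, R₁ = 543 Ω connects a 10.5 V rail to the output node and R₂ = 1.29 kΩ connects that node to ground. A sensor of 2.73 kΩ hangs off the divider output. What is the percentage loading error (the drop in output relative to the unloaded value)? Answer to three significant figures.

Unloaded V = 10.5 × 1290/1833 = 7.3895 V.
Loaded: R₂‖R_L = 876.0 Ω, giving V = 10.5 × 876.0/1419 = 6.4822 V.
Drop = (7.3895 − 6.4822) / 7.3895 = 12.3 %.

12.3 %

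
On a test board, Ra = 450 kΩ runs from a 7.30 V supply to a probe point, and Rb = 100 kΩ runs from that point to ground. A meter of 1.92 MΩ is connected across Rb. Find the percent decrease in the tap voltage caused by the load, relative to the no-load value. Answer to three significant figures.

The divider's output (Thévenin) resistance is Ra‖Rb = 81.82 kΩ.
Fractional drop under load = R_th/(R_th + R_L) = 81.82 / (81.82 + 1920) = 0.04087.
So the output falls by 4.09 %.

4.09 %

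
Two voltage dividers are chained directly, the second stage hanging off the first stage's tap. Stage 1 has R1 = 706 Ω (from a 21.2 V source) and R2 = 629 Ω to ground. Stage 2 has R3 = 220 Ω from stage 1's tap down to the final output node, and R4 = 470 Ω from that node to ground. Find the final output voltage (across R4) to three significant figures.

V_out ≈ 4.59 V

Stage 2 presents R3+R4 = 690.0 Ω as a load on stage 1's tap.
Stage 1's lower leg becomes R2‖(R3+R4) = 329.0 Ω, so V_mid = 21.2 × 329.0/1035 = 6.740 V.
Stage 2 is itself unloaded: V_out = V_mid × R4/(R3+R4) = 6.740 × 470/690.0 = 4.59 V.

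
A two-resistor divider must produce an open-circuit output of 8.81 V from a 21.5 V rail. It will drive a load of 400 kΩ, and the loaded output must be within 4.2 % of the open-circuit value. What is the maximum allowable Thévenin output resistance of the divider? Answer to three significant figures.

R_th ≤ 17.5 kΩ

Loading drop = R_th/(R_th + R_L) ≤ 0.0420, so R_th ≤ R_L · ε/(1−ε) = 400 kΩ × 0.0420/0.9580 = 17.5 kΩ.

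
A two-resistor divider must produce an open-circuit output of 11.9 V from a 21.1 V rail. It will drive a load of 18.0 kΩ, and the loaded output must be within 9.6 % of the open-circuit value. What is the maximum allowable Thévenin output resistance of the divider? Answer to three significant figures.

Loading drop = R_th/(R_th + R_L) ≤ 0.0960, so R_th ≤ R_L · ε/(1−ε) = 18.0 kΩ × 0.0960/0.9040 = 1.91 kΩ.
(Any R1, R2 with R2/(R1+R2) = 0.564 and R1‖R2 ≤ 1.91 kΩ will meet the spec.)

R_th ≤ 1.91 kΩ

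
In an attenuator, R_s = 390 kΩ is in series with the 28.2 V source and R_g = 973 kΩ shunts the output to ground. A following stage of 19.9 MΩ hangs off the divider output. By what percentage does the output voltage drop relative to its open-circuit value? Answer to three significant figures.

1.38 %

The divider's output (Thévenin) resistance is R_s‖R_g = 278.4 kΩ.
Fractional drop under load = R_th/(R_th + R_L) = 278.4 / (278.4 + 19900) = 0.01380.
So the output falls by 1.38 %.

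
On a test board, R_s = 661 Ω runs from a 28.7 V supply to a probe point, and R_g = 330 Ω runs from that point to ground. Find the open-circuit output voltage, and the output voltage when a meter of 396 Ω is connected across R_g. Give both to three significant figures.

Open-circuit: V = 28.7 × 330/(661 + 330) = 9.56 V.
With the load, R_g becomes R_g‖R_L = 180.0 Ω, so V = 28.7 × 180.0/841.0 = 6.14 V.

Unloaded: 9.56 V; loaded: 6.14 V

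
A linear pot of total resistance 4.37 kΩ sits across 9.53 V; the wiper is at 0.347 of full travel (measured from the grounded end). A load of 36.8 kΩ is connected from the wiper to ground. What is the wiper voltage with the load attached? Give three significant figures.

The wiper splits the pot into (1−α)R = 2.854 kΩ above and αR = 1.516 kΩ below.
Lower section ‖ load = 1.456 kΩ.
V_wiper = 9.53 × 1.456/(2.854 + 1.456) = 3.22 V.

V ≈ 3.22 V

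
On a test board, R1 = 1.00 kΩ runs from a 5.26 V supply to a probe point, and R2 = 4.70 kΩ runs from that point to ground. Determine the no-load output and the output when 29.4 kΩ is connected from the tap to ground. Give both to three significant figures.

Open-circuit: V = 5.26 × 4.70/(1.00 + 4.70) = 4.34 V.
With the load, R2 becomes R2‖R_L = 4.052 kΩ, so V = 5.26 × 4.052/5.052 = 4.22 V.

Unloaded: 4.34 V; loaded: 4.22 V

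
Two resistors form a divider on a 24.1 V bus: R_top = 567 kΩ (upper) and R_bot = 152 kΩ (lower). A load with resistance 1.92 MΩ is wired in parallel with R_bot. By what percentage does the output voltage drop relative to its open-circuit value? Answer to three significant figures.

5.88 %

The divider's output (Thévenin) resistance is R_top‖R_bot = 119.9 kΩ.
Fractional drop under load = R_th/(R_th + R_L) = 119.9 / (119.9 + 1920) = 0.05876.
So the output falls by 5.88 %.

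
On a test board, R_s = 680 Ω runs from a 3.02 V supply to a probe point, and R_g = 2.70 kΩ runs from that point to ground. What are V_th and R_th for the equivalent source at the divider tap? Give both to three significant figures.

V_th is the open-circuit tap voltage: 3.02 × 2700/(680 + 2700) = 2.41 V.
With the supply zeroed, R_s and R_g appear in parallel from the tap: R_th = R_s‖R_g = (680 × 2700)/3380 = 543 Ω.

V_th = 2.41 V, R_th = 543 Ω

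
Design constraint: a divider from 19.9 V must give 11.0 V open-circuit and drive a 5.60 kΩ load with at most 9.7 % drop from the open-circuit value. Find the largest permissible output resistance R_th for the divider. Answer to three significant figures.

Loading drop = R_th/(R_th + R_L) ≤ 0.0970, so R_th ≤ R_L · ε/(1−ε) = 5.60 kΩ × 0.0970/0.9030 = 602 Ω.
(Any R1, R2 with R2/(R1+R2) = 0.553 and R1‖R2 ≤ 602 Ω will meet the spec.)

R_th ≤ 602 Ω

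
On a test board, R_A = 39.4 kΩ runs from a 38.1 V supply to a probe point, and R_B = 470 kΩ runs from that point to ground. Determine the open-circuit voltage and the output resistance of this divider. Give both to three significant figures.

V_th = 35.2 V, R_th = 36.4 kΩ

V_th is the open-circuit tap voltage: 38.1 × 470/(39.4 + 470) = 35.2 V.
With the supply zeroed, R_A and R_B appear in parallel from the tap: R_th = R_A‖R_B = (39.4 × 470)/509.4 = 36.4 kΩ.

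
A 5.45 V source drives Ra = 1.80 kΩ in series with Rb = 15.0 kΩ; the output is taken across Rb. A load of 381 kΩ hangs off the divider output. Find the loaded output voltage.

The load sits in parallel with Rb: Rb‖R_L = (15.0 × 381) / (15.0 + 381) = 14.43 kΩ.
V_out = 5.45 × 14.43 / (1.80 + 14.43) = 5.45 × 14.43/16.23 = 4.85 V.
(Unloaded it would have been 4.87 V.)

V_out ≈ 4.85 V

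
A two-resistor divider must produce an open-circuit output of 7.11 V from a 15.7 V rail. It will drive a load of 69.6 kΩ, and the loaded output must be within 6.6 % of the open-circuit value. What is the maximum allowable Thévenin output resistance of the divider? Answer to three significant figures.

R_th ≤ 4.92 kΩ

Loading drop = R_th/(R_th + R_L) ≤ 0.0660, so R_th ≤ R_L · ε/(1−ε) = 69.6 kΩ × 0.0660/0.9340 = 4.92 kΩ.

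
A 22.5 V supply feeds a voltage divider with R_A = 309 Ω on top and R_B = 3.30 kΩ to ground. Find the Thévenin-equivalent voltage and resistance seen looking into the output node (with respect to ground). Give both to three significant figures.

V_th is the open-circuit tap voltage: 22.5 × 3300/(309 + 3300) = 20.6 V.
With the supply zeroed, R_A and R_B appear in parallel from the tap: R_th = R_A‖R_B = (309 × 3300)/3609 = 283 Ω.

V_th = 20.6 V, R_th = 283 Ω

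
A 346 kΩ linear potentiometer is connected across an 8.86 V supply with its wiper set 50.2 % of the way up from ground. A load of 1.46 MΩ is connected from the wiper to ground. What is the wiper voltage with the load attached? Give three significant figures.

V ≈ 4.20 V

The wiper splits the pot into (1−α)R = 172.3 kΩ above and αR = 173.7 kΩ below.
Lower section ‖ load = 155.2 kΩ.
V_wiper = 8.86 × 155.2/(172.3 + 155.2) = 4.20 V.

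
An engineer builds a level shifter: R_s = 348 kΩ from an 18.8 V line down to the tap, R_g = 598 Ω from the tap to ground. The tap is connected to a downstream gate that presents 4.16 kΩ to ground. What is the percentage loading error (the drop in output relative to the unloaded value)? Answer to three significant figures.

12.5 %

Unloaded V = 18.8 × 598/348600 = 0.032250 V.
Loaded: R_g‖R_L = 522.8 Ω, giving V = 18.8 × 522.8/348500 = 0.028203 V.
Drop = (0.032250 − 0.028203) / 0.032250 = 12.5 %.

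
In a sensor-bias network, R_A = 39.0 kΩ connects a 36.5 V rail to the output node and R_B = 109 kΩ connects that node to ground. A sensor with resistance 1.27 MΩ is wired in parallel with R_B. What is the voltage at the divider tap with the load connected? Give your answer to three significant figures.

The load sits in parallel with R_B: R_B‖R_L = (109 × 1270) / (109 + 1270) = 100.4 kΩ.
V_out = 36.5 × 100.4 / (39.0 + 100.4) = 36.5 × 100.4/139.4 = 26.3 V.

V_out ≈ 26.3 V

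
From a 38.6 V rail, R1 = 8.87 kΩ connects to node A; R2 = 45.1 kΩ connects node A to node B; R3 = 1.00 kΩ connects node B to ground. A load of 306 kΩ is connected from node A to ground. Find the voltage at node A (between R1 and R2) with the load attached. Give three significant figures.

V ≈ 31.6 V

Below node A the series string R2+R3 = 46.10 kΩ sits in parallel with the 306 kΩ load: 40.06 kΩ.
V_A = 38.6 × 40.06/(8.87 + 40.06) = 31.6 V.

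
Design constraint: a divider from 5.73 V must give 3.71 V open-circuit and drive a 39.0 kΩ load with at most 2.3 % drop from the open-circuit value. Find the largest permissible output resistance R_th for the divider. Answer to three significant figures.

R_th ≤ 918 Ω

Loading drop = R_th/(R_th + R_L) ≤ 0.0230, so R_th ≤ R_L · ε/(1−ε) = 39.0 kΩ × 0.0230/0.9770 = 918 Ω.
(Any R1, R2 with R2/(R1+R2) = 0.647 and R1‖R2 ≤ 918 Ω will meet the spec.)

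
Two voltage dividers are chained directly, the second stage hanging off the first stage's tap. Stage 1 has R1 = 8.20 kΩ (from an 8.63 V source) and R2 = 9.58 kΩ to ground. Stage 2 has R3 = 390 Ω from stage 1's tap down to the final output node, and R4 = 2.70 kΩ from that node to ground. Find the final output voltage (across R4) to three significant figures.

V_out ≈ 1.67 V

Stage 2 presents R3+R4 = 3090 Ω as a load on stage 1's tap.
Stage 1's lower leg becomes R2‖(R3+R4) = 2336 Ω, so V_mid = 8.63 × 2336/10540 = 1.914 V.
Stage 2 is itself unloaded: V_out = V_mid × R4/(R3+R4) = 1.914 × 2700/3090 = 1.67 V.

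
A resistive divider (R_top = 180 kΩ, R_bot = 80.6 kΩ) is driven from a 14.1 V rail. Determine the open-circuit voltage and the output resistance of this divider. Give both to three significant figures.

V_th is the open-circuit tap voltage: 14.1 × 80.6/(180 + 80.6) = 4.36 V.
With the supply zeroed, R_top and R_bot appear in parallel from the tap: R_th = R_top‖R_bot = (180 × 80.6)/260.6 = 55.7 kΩ.

V_th = 4.36 V, R_th = 55.7 kΩ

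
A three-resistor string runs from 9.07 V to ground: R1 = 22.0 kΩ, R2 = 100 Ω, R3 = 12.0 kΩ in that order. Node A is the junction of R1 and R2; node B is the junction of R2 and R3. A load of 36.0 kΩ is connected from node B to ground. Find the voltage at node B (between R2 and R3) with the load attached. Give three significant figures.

V ≈ 2.62 V

At node B, R3 is in parallel with the load: R3‖R_L = 9000 Ω.
Below node A the resistance is R2 + (R3‖R_L) = 9100 Ω, so V_A = 9.07 × 9100/31100 = 2.654 V.
Then V_B = V_A × (R3‖R_L)/(R2 + R3‖R_L) = 2.654 × 9000/9100 = 2.62 V.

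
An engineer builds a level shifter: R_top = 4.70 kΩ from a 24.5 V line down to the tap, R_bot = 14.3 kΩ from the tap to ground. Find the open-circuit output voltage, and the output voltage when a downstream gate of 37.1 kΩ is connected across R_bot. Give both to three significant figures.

Open-circuit: V = 24.5 × 14.3/(4.70 + 14.3) = 18.4 V.
With the load, R_bot becomes R_bot‖R_L = 10.32 kΩ, so V = 24.5 × 10.32/15.02 = 16.8 V.

Unloaded: 18.4 V; loaded: 16.8 V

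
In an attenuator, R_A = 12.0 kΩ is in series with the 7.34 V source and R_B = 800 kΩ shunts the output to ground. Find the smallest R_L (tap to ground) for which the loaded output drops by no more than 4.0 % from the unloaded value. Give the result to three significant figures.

R_L(min) ≈ 284 kΩ

Output resistance R_th = R_A‖R_B = (12.0 × 800)/812.0 = 11.82 kΩ.
The fractional drop is R_th/(R_th + R_L); requiring this ≤ 0.0400 gives R_L ≥ R_th(1/0.0400 − 1) = 11.82 × 24.00 = 284 kΩ.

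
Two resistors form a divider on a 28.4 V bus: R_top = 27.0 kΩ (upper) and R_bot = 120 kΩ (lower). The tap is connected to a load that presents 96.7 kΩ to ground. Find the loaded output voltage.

The load sits in parallel with R_bot: R_bot‖R_L = (120 × 96.7) / (120 + 96.7) = 53.55 kΩ.
V_out = 28.4 × 53.55 / (27.0 + 53.55) = 28.4 × 53.55/80.55 = 18.9 V.

V_out ≈ 18.9 V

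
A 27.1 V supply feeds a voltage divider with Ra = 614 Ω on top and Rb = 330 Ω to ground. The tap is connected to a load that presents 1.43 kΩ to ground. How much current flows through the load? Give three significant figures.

I_L ≈ 5.76 mA

Rb‖R_L = 268.1 Ω; V_out = 27.1 × 268.1/882.1 = 8.237 V.
I_L = V_out / R_L = 8.237 / 1.43 kΩ = 5.76 mA.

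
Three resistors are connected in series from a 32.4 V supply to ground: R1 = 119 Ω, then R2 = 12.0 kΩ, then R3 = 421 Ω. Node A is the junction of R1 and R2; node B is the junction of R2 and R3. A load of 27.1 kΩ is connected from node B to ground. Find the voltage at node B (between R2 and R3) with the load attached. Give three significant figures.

At node B, R3 is in parallel with the load: R3‖R_L = 414.6 Ω.
Below node A the resistance is R2 + (R3‖R_L) = 12410 Ω, so V_A = 32.4 × 12410/12530 = 32.09 V.
Then V_B = V_A × (R3‖R_L)/(R2 + R3‖R_L) = 32.09 × 414.6/12410 = 1.07 V.

V ≈ 1.07 V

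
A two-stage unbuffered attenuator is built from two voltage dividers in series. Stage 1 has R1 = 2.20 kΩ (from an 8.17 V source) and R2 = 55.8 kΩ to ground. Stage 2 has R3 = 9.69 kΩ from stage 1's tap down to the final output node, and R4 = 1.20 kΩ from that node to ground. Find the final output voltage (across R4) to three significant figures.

V_out ≈ 0.725 V

Stage 2 presents R3+R4 = 10.89 kΩ as a load on stage 1's tap.
Stage 1's lower leg becomes R2‖(R3+R4) = 9.112 kΩ, so V_mid = 8.17 × 9.112/11.31 = 6.581 V.
Stage 2 is itself unloaded: V_out = V_mid × R4/(R3+R4) = 6.581 × 1.20/10.89 = 0.725 V.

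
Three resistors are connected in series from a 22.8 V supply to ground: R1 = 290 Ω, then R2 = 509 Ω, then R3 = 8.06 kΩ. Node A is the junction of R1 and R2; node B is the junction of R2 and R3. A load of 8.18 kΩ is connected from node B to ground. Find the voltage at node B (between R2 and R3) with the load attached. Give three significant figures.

At node B, R3 is in parallel with the load: R3‖R_L = 4060 Ω.
Below node A the resistance is R2 + (R3‖R_L) = 4569 Ω, so V_A = 22.8 × 4569/4859 = 21.44 V.
Then V_B = V_A × (R3‖R_L)/(R2 + R3‖R_L) = 21.44 × 4060/4569 = 19.1 V.

V ≈ 19.1 V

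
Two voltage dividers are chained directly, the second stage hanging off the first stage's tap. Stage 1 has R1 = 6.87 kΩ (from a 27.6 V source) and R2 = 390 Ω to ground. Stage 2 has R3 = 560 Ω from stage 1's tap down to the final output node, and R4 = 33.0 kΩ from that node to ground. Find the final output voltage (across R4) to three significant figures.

V_out ≈ 1.44 V

Stage 2 presents R3+R4 = 33560 Ω as a load on stage 1's tap.
Stage 1's lower leg becomes R2‖(R3+R4) = 385.5 Ω, so V_mid = 27.6 × 385.5/7256 = 1.467 V.
Stage 2 is itself unloaded: V_out = V_mid × R4/(R3+R4) = 1.467 × 33000/33560 = 1.44 V.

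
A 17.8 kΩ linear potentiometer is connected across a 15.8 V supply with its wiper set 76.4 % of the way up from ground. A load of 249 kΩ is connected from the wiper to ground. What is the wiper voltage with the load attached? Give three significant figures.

The wiper splits the pot into (1−α)R = 4.201 kΩ above and αR = 13.60 kΩ below.
Lower section ‖ load = 12.89 kΩ.
V_wiper = 15.8 × 12.89/(4.201 + 12.89) = 11.9 V.

V ≈ 11.9 V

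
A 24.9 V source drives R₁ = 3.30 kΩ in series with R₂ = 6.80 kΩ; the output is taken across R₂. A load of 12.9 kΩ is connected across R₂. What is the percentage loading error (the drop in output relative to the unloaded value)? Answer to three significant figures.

14.7 %

Unloaded V = 24.9 × 6.80/10.10 = 16.764 V.
Loaded: R₂‖R_L = 4.453 kΩ, giving V = 24.9 × 4.453/7.753 = 14.301 V.
Drop = (16.764 − 14.301) / 16.764 = 14.7 %.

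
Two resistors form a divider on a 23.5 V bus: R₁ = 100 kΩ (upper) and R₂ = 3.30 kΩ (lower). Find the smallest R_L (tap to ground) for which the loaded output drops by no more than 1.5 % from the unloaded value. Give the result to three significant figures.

R_L(min) ≈ 210 kΩ

Output resistance R_th = R₁‖R₂ = (100 × 3.30)/103.3 = 3.195 kΩ.
The fractional drop is R_th/(R_th + R_L); requiring this ≤ 0.0150 gives R_L ≥ R_th(1/0.0150 − 1) = 3.195 × 65.67 = 210 kΩ.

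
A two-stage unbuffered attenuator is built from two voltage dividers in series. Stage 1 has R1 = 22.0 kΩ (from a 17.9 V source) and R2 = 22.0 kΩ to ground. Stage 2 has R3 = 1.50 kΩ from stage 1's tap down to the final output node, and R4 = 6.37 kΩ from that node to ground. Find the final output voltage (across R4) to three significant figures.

V_out ≈ 3.02 V

Stage 2 presents R3+R4 = 7.870 kΩ as a load on stage 1's tap.
Stage 1's lower leg becomes R2‖(R3+R4) = 5.796 kΩ, so V_mid = 17.9 × 5.796/27.80 = 3.733 V.
Stage 2 is itself unloaded: V_out = V_mid × R4/(R3+R4) = 3.733 × 6.37/7.870 = 3.02 V.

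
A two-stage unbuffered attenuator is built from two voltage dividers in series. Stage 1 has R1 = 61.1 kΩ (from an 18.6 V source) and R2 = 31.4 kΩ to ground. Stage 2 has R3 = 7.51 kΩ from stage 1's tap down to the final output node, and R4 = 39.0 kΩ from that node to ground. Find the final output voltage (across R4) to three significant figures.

Stage 2 presents R3+R4 = 46.51 kΩ as a load on stage 1's tap.
Stage 1's lower leg becomes R2‖(R3+R4) = 18.74 kΩ, so V_mid = 18.6 × 18.74/79.84 = 4.367 V.
Stage 2 is itself unloaded: V_out = V_mid × R4/(R3+R4) = 4.367 × 39.0/46.51 = 3.66 V.

V_out ≈ 3.66 V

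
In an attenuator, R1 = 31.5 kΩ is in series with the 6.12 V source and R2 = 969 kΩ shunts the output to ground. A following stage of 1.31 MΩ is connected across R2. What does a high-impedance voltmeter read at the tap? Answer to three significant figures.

The load sits in parallel with R2: R2‖R_L = (969 × 1310) / (969 + 1310) = 557.0 kΩ.
V_out = 6.12 × 557.0 / (31.5 + 557.0) = 6.12 × 557.0/588.5 = 5.79 V.

V_out ≈ 5.79 V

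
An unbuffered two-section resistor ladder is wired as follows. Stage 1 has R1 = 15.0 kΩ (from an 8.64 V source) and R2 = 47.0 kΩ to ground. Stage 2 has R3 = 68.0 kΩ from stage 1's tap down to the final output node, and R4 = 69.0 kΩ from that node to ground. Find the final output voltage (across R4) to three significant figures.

Stage 2 presents R3+R4 = 137.0 kΩ as a load on stage 1's tap.
Stage 1's lower leg becomes R2‖(R3+R4) = 34.99 kΩ, so V_mid = 8.64 × 34.99/49.99 = 6.048 V.
Stage 2 is itself unloaded: V_out = V_mid × R4/(R3+R4) = 6.048 × 69.0/137.0 = 3.05 V.

V_out ≈ 3.05 V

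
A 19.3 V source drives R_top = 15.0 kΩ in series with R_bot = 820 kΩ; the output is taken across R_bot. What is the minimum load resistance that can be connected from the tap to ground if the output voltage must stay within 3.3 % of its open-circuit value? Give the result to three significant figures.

Output resistance R_th = R_top‖R_bot = (15.0 × 820)/835.0 = 14.73 kΩ.
The fractional drop is R_th/(R_th + R_L); requiring this ≤ 0.0330 gives R_L ≥ R_th(1/0.0330 − 1) = 14.73 × 29.30 = 432 kΩ.

R_L(min) ≈ 432 kΩ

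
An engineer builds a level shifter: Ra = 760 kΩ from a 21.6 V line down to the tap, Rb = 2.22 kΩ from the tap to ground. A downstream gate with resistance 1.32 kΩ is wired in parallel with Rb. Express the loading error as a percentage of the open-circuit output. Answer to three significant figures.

The divider's output (Thévenin) resistance is Ra‖Rb = 2.214 kΩ.
Fractional drop under load = R_th/(R_th + R_L) = 2.214 / (2.214 + 1.32) = 0.6264.
So the output falls by 62.6 %.

62.6 %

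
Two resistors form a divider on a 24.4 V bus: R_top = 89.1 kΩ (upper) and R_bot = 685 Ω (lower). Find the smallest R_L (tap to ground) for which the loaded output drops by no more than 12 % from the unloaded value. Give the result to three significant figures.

R_L(min) ≈ 4.99 kΩ

Output resistance R_th = R_top‖R_bot = (89100 × 685)/89780 = 679.8 Ω.
The fractional drop is R_th/(R_th + R_L); requiring this ≤ 0.120 gives R_L ≥ R_th(1/0.120 − 1) = 679.8 × 7.333 = 4.99 kΩ.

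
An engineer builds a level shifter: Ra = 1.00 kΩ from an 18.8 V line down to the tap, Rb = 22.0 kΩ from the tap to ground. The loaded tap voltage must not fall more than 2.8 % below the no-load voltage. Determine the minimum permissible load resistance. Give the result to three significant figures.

R_L(min) ≈ 33.2 kΩ

Output resistance R_th = Ra‖Rb = (1000 × 22000)/23000 = 956.5 Ω.
The fractional drop is R_th/(R_th + R_L); requiring this ≤ 0.0280 gives R_L ≥ R_th(1/0.0280 − 1) = 956.5 × 34.71 = 33.2 kΩ.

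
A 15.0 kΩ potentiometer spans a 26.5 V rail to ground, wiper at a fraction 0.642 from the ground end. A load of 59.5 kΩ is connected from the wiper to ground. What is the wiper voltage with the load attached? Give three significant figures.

The wiper splits the pot into (1−α)R = 5.370 kΩ above and αR = 9.630 kΩ below.
Lower section ‖ load = 8.289 kΩ.
V_wiper = 26.5 × 8.289/(5.370 + 8.289) = 16.1 V.

V ≈ 16.1 V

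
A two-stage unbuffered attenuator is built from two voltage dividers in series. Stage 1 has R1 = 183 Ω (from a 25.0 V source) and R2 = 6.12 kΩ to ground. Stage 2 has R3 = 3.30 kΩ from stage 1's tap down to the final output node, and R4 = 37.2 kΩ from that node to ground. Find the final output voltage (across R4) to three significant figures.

Stage 2 presents R3+R4 = 40500 Ω as a load on stage 1's tap.
Stage 1's lower leg becomes R2‖(R3+R4) = 5317 Ω, so V_mid = 25.0 × 5317/5500 = 24.17 V.
Stage 2 is itself unloaded: V_out = V_mid × R4/(R3+R4) = 24.17 × 37200/40500 = 22.2 V.

V_out ≈ 22.2 V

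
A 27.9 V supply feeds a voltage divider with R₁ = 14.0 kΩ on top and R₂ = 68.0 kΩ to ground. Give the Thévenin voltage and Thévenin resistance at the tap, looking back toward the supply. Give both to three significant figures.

V_th is the open-circuit tap voltage: 27.9 × 68.0/(14.0 + 68.0) = 23.1 V.
With the supply zeroed, R₁ and R₂ appear in parallel from the tap: R_th = R₁‖R₂ = (14.0 × 68.0)/82.00 = 11.6 kΩ.

V_th = 23.1 V, R_th = 11.6 kΩ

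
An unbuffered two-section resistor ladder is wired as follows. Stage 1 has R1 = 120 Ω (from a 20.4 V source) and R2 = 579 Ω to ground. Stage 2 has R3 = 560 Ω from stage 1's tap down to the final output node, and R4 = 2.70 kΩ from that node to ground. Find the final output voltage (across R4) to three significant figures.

Stage 2 presents R3+R4 = 3260 Ω as a load on stage 1's tap.
Stage 1's lower leg becomes R2‖(R3+R4) = 491.7 Ω, so V_mid = 20.4 × 491.7/611.7 = 16.40 V.
Stage 2 is itself unloaded: V_out = V_mid × R4/(R3+R4) = 16.40 × 2700/3260 = 13.6 V.

V_out ≈ 13.6 V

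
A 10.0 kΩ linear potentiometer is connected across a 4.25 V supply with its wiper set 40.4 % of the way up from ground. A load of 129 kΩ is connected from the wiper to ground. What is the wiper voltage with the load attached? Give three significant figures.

V ≈ 1.69 V

The wiper splits the pot into (1−α)R = 5.960 kΩ above and αR = 4.040 kΩ below.
Lower section ‖ load = 3.917 kΩ.
V_wiper = 4.25 × 3.917/(5.960 + 3.917) = 1.69 V.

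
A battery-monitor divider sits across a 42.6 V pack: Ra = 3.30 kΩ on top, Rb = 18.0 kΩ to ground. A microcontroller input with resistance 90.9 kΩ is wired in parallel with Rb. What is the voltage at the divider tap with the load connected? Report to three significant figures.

V_out ≈ 34.9 V

The load sits in parallel with Rb: Rb‖R_L = (18.0 × 90.9) / (18.0 + 90.9) = 15.02 kΩ.
V_out = 42.6 × 15.02 / (3.30 + 15.02) = 42.6 × 15.02/18.32 = 34.9 V.
(Unloaded it would have been 36.0 V.)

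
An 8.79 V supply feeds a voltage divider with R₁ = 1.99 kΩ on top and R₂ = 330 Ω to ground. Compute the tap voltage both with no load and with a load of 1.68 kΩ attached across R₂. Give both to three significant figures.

Open-circuit: V = 8.79 × 330/(1990 + 330) = 1.25 V.
With the load, R₂ becomes R₂‖R_L = 275.8 Ω, so V = 8.79 × 275.8/2266 = 1.07 V.

Unloaded: 1.25 V; loaded: 1.07 V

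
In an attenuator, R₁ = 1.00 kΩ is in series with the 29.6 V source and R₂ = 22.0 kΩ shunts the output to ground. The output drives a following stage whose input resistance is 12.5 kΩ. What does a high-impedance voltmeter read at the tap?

V_out ≈ 26.3 V

The load sits in parallel with R₂: R₂‖R_L = (22.0 × 12.5) / (22.0 + 12.5) = 7.971 kΩ.
V_out = 29.6 × 7.971 / (1.00 + 7.971) = 29.6 × 7.971/8.971 = 26.3 V.
(Unloaded it would have been 28.3 V.)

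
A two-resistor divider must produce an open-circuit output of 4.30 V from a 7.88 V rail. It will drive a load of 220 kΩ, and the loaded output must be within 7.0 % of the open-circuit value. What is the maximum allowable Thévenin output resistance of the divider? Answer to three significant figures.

Loading drop = R_th/(R_th + R_L) ≤ 0.0700, so R_th ≤ R_L · ε/(1−ε) = 220 kΩ × 0.0700/0.9300 = 16.6 kΩ.
(Any R1, R2 with R2/(R1+R2) = 0.546 and R1‖R2 ≤ 16.6 kΩ will meet the spec.)

R_th ≤ 16.6 kΩ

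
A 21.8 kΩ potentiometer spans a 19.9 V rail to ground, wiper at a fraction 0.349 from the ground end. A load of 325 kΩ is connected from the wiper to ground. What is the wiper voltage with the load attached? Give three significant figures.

The wiper splits the pot into (1−α)R = 14.19 kΩ above and αR = 7.608 kΩ below.
Lower section ‖ load = 7.434 kΩ.
V_wiper = 19.9 × 7.434/(14.19 + 7.434) = 6.84 V.

V ≈ 6.84 V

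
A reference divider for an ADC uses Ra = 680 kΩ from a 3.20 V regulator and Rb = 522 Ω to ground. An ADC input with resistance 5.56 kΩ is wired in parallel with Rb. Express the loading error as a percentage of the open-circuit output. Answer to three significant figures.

8.58 %

Unloaded V = 3.20 × 522/680500 = 0.0024546 V.
Loaded: Rb‖R_L = 477.2 Ω, giving V = 3.20 × 477.2/680500 = 0.0022441 V.
Drop = (0.0024546 − 0.0022441) / 0.0024546 = 8.58 %.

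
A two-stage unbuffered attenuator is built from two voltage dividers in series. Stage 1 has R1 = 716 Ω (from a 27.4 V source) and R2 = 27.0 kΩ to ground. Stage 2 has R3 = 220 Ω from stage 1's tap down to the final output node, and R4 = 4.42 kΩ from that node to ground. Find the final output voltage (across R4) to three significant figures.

Stage 2 presents R3+R4 = 4640 Ω as a load on stage 1's tap.
Stage 1's lower leg becomes R2‖(R3+R4) = 3960 Ω, so V_mid = 27.4 × 3960/4676 = 23.20 V.
Stage 2 is itself unloaded: V_out = V_mid × R4/(R3+R4) = 23.20 × 4420/4640 = 22.1 V.

V_out ≈ 22.1 V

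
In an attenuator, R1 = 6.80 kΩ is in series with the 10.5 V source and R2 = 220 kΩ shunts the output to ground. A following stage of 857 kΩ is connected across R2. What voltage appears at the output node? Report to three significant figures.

V_out ≈ 10.1 V

The load sits in parallel with R2: R2‖R_L = (220 × 857) / (220 + 857) = 175.1 kΩ.
V_out = 10.5 × 175.1 / (6.80 + 175.1) = 10.5 × 175.1/181.9 = 10.1 V.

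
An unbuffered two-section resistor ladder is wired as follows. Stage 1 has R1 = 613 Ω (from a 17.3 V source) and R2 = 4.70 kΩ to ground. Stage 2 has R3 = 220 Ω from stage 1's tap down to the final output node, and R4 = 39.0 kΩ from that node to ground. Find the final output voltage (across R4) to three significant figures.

V_out ≈ 15.0 V

Stage 2 presents R3+R4 = 39220 Ω as a load on stage 1's tap.
Stage 1's lower leg becomes R2‖(R3+R4) = 4197 Ω, so V_mid = 17.3 × 4197/4810 = 15.10 V.
Stage 2 is itself unloaded: V_out = V_mid × R4/(R3+R4) = 15.10 × 39000/39220 = 15.0 V.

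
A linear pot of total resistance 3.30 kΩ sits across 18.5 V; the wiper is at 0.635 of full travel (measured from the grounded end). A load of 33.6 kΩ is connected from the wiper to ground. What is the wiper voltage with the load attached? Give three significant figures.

The wiper splits the pot into (1−α)R = 1.204 kΩ above and αR = 2.095 kΩ below.
Lower section ‖ load = 1.972 kΩ.
V_wiper = 18.5 × 1.972/(1.204 + 1.972) = 11.5 V.

V ≈ 11.5 V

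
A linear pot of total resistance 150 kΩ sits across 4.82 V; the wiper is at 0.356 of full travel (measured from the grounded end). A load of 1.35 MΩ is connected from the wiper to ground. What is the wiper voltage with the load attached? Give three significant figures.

V ≈ 1.67 V

The wiper splits the pot into (1−α)R = 96.60 kΩ above and αR = 53.40 kΩ below.
Lower section ‖ load = 51.37 kΩ.
V_wiper = 4.82 × 51.37/(96.60 + 51.37) = 1.67 V.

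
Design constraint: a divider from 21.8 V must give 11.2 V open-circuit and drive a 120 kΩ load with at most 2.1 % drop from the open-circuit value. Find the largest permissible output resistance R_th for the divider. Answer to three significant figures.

Loading drop = R_th/(R_th + R_L) ≤ 0.0210, so R_th ≤ R_L · ε/(1−ε) = 120 kΩ × 0.0210/0.9790 = 2.57 kΩ.
(Any R1, R2 with R2/(R1+R2) = 0.514 and R1‖R2 ≤ 2.57 kΩ will meet the spec.)

R_th ≤ 2.57 kΩ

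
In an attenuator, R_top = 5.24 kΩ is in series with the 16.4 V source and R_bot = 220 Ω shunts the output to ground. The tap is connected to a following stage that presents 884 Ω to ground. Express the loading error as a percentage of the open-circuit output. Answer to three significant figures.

19.3 %

The divider's output (Thévenin) resistance is R_top‖R_bot = 211.1 Ω.
Fractional drop under load = R_th/(R_th + R_L) = 211.1 / (211.1 + 884) = 0.1928.
So the output falls by 19.3 %.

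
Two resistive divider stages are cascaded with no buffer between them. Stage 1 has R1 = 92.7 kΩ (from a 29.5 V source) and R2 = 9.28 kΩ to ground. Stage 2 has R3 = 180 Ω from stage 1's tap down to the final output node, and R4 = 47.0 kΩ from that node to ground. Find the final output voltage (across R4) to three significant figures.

Stage 2 presents R3+R4 = 47180 Ω as a load on stage 1's tap.
Stage 1's lower leg becomes R2‖(R3+R4) = 7755 Ω, so V_mid = 29.5 × 7755/100500 = 2.277 V.
Stage 2 is itself unloaded: V_out = V_mid × R4/(R3+R4) = 2.277 × 47000/47180 = 2.27 V.

V_out ≈ 2.27 V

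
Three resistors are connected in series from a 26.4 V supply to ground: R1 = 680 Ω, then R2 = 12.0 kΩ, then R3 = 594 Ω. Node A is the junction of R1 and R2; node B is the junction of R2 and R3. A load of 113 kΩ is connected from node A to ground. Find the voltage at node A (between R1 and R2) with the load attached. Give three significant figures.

Below node A the series string R2+R3 = 12590 Ω sits in parallel with the 113000 Ω load: 11330 Ω.
V_A = 26.4 × 11330/(680 + 11330) = 24.9 V.

V ≈ 24.9 V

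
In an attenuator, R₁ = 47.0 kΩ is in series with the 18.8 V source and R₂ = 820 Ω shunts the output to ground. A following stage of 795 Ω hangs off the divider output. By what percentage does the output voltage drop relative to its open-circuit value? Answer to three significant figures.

The divider's output (Thévenin) resistance is R₁‖R₂ = 805.9 Ω.
Fractional drop under load = R_th/(R_th + R_L) = 805.9 / (805.9 + 795) = 0.5034.
So the output falls by 50.3 %.

50.3 %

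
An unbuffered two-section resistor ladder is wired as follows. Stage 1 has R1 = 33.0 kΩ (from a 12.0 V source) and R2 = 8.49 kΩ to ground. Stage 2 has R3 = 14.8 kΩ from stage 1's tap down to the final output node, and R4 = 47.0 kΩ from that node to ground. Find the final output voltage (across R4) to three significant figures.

Stage 2 presents R3+R4 = 61.80 kΩ as a load on stage 1's tap.
Stage 1's lower leg becomes R2‖(R3+R4) = 7.465 kΩ, so V_mid = 12.0 × 7.465/40.46 = 2.214 V.
Stage 2 is itself unloaded: V_out = V_mid × R4/(R3+R4) = 2.214 × 47.0/61.80 = 1.68 V.

V_out ≈ 1.68 V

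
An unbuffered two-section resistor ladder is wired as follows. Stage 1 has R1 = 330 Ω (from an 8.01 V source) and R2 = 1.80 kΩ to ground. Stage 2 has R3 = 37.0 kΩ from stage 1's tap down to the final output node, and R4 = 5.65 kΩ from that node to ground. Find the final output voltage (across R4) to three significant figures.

Stage 2 presents R3+R4 = 42650 Ω as a load on stage 1's tap.
Stage 1's lower leg becomes R2‖(R3+R4) = 1727 Ω, so V_mid = 8.01 × 1727/2057 = 6.725 V.
Stage 2 is itself unloaded: V_out = V_mid × R4/(R3+R4) = 6.725 × 5650/42650 = 0.891 V.

V_out ≈ 0.891 V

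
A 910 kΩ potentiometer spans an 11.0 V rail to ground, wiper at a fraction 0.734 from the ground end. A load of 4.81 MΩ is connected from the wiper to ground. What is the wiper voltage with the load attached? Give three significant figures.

V ≈ 7.79 V

The wiper splits the pot into (1−α)R = 242.1 kΩ above and αR = 667.9 kΩ below.
Lower section ‖ load = 586.5 kΩ.
V_wiper = 11.0 × 586.5/(242.1 + 586.5) = 7.79 V.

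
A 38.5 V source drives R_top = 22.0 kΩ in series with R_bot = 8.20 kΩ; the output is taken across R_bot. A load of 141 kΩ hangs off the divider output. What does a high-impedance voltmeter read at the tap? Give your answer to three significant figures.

The load sits in parallel with R_bot: R_bot‖R_L = (8.20 × 141) / (8.20 + 141) = 7.749 kΩ.
V_out = 38.5 × 7.749 / (22.0 + 7.749) = 38.5 × 7.749/29.75 = 10.0 V.

V_out ≈ 10.0 V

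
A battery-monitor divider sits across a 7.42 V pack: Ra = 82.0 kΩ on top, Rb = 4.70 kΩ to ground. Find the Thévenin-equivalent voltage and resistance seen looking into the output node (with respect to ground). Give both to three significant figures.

V_th = 0.402 V, R_th = 4.45 kΩ

V_th is the open-circuit tap voltage: 7.42 × 4.70/(82.0 + 4.70) = 0.402 V.
With the supply zeroed, Ra and Rb appear in parallel from the tap: R_th = Ra‖Rb = (82.0 × 4.70)/86.70 = 4.45 kΩ.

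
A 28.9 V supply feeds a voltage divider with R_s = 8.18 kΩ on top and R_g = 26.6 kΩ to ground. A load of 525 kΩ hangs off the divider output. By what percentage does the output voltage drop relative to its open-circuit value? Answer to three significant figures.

The divider's output (Thévenin) resistance is R_s‖R_g = 6.256 kΩ.
Fractional drop under load = R_th/(R_th + R_L) = 6.256 / (6.256 + 525) = 0.01178.
So the output falls by 1.18 %.

1.18 %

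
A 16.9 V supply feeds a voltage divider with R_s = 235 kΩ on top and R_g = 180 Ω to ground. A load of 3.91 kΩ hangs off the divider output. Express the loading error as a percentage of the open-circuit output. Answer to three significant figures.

4.40 %

The divider's output (Thévenin) resistance is R_s‖R_g = 179.9 Ω.
Fractional drop under load = R_th/(R_th + R_L) = 179.9 / (179.9 + 3910) = 0.04398.
So the output falls by 4.40 %.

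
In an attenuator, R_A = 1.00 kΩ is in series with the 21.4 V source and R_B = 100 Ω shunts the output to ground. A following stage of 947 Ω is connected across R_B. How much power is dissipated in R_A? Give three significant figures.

P ≈ 385 mW

Total resistance from the source is R_A + (R_B‖R_L) = 1090 Ω, so I = 21.4/1090 Ω = 19.62 mA.
P = I²·R_A = (19.62 mA)² × 1.00 kΩ = 385 mW.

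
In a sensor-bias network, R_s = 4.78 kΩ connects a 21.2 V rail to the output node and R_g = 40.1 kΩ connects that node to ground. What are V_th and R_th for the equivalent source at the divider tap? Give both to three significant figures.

V_th = 18.9 V, R_th = 4.27 kΩ

V_th is the open-circuit tap voltage: 21.2 × 40.1/(4.78 + 40.1) = 18.9 V.
With the supply zeroed, R_s and R_g appear in parallel from the tap: R_th = R_s‖R_g = (4.78 × 40.1)/44.88 = 4.27 kΩ.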